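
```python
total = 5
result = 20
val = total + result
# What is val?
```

Trace (tracking val):
total = 5  # -> total = 5
result = 20  # -> result = 20
val = total + result  # -> val = 25

Answer: 25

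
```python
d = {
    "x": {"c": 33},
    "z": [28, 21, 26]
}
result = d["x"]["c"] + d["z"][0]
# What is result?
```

Answer: 61

Derivation:
Trace (tracking result):
d = {'x': {'c': 33}, 'z': [28, 21, 26]}  # -> d = {'x': {'c': 33}, 'z': [28, 21, 26]}
result = d['x']['c'] + d['z'][0]  # -> result = 61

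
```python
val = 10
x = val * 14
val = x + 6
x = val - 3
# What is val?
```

Answer: 146

Derivation:
Trace (tracking val):
val = 10  # -> val = 10
x = val * 14  # -> x = 140
val = x + 6  # -> val = 146
x = val - 3  # -> x = 143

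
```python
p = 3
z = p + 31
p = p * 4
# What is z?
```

Answer: 34

Derivation:
Trace (tracking z):
p = 3  # -> p = 3
z = p + 31  # -> z = 34
p = p * 4  # -> p = 12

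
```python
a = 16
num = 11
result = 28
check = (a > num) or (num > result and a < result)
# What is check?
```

Answer: True

Derivation:
Trace (tracking check):
a = 16  # -> a = 16
num = 11  # -> num = 11
result = 28  # -> result = 28
check = a > num or (num > result and a < result)  # -> check = True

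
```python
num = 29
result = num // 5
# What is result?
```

Trace (tracking result):
num = 29  # -> num = 29
result = num // 5  # -> result = 5

Answer: 5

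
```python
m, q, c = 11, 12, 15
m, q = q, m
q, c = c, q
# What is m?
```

Trace (tracking m):
m, q, c = (11, 12, 15)  # -> m = 11, q = 12, c = 15
m, q = (q, m)  # -> m = 12, q = 11
q, c = (c, q)  # -> q = 15, c = 11

Answer: 12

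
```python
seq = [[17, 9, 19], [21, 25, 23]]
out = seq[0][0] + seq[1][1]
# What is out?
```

Trace (tracking out):
seq = [[17, 9, 19], [21, 25, 23]]  # -> seq = [[17, 9, 19], [21, 25, 23]]
out = seq[0][0] + seq[1][1]  # -> out = 42

Answer: 42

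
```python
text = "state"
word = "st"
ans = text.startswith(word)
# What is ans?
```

Answer: True

Derivation:
Trace (tracking ans):
text = 'state'  # -> text = 'state'
word = 'st'  # -> word = 'st'
ans = text.startswith(word)  # -> ans = True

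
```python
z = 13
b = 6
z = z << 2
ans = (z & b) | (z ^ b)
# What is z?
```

Answer: 52

Derivation:
Trace (tracking z):
z = 13  # -> z = 13
b = 6  # -> b = 6
z = z << 2  # -> z = 52
ans = z & b | z ^ b  # -> ans = 54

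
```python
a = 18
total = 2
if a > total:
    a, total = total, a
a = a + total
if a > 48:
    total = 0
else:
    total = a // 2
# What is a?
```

Answer: 20

Derivation:
Trace (tracking a):
a = 18  # -> a = 18
total = 2  # -> total = 2
if a > total:  # condition is True
    a, total = (total, a)  # -> a = 2, total = 18
a = a + total  # -> a = 20
if a > 48:  # condition is False
else:
    total = a // 2  # -> total = 10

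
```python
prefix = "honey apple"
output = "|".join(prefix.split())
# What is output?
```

Answer: 'honey|apple'

Derivation:
Trace (tracking output):
prefix = 'honey apple'  # -> prefix = 'honey apple'
output = '|'.join(prefix.split())  # -> output = 'honey|apple'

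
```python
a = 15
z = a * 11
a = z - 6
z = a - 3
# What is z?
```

Trace (tracking z):
a = 15  # -> a = 15
z = a * 11  # -> z = 165
a = z - 6  # -> a = 159
z = a - 3  # -> z = 156

Answer: 156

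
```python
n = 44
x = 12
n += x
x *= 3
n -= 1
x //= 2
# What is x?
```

Trace (tracking x):
n = 44  # -> n = 44
x = 12  # -> x = 12
n += x  # -> n = 56
x *= 3  # -> x = 36
n -= 1  # -> n = 55
x //= 2  # -> x = 18

Answer: 18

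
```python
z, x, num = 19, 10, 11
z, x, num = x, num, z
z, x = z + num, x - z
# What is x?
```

Answer: 1

Derivation:
Trace (tracking x):
z, x, num = (19, 10, 11)  # -> z = 19, x = 10, num = 11
z, x, num = (x, num, z)  # -> z = 10, x = 11, num = 19
z, x = (z + num, x - z)  # -> z = 29, x = 1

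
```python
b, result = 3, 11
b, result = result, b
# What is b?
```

Trace (tracking b):
b, result = (3, 11)  # -> b = 3, result = 11
b, result = (result, b)  # -> b = 11, result = 3

Answer: 11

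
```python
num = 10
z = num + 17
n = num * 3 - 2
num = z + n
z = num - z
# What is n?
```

Trace (tracking n):
num = 10  # -> num = 10
z = num + 17  # -> z = 27
n = num * 3 - 2  # -> n = 28
num = z + n  # -> num = 55
z = num - z  # -> z = 28

Answer: 28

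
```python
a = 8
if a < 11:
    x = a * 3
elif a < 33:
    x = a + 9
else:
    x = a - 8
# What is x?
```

Trace (tracking x):
a = 8  # -> a = 8
if a < 11:  # condition is True
    x = a * 3  # -> x = 24

Answer: 24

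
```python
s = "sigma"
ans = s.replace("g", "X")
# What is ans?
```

Trace (tracking ans):
s = 'sigma'  # -> s = 'sigma'
ans = s.replace('g', 'X')  # -> ans = 'siXma'

Answer: 'siXma'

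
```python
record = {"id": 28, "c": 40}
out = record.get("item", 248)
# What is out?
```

Answer: 248

Derivation:
Trace (tracking out):
record = {'id': 28, 'c': 40}  # -> record = {'id': 28, 'c': 40}
out = record.get('item', 248)  # -> out = 248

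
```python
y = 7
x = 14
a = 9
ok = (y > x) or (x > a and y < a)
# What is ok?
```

Answer: True

Derivation:
Trace (tracking ok):
y = 7  # -> y = 7
x = 14  # -> x = 14
a = 9  # -> a = 9
ok = y > x or (x > a and y < a)  # -> ok = True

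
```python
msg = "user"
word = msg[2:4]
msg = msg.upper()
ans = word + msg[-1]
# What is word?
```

Answer: 'er'

Derivation:
Trace (tracking word):
msg = 'user'  # -> msg = 'user'
word = msg[2:4]  # -> word = 'er'
msg = msg.upper()  # -> msg = 'USER'
ans = word + msg[-1]  # -> ans = 'erR'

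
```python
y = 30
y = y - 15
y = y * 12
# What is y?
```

Trace (tracking y):
y = 30  # -> y = 30
y = y - 15  # -> y = 15
y = y * 12  # -> y = 180

Answer: 180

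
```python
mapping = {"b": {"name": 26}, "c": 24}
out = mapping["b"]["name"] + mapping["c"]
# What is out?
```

Answer: 50

Derivation:
Trace (tracking out):
mapping = {'b': {'name': 26}, 'c': 24}  # -> mapping = {'b': {'name': 26}, 'c': 24}
out = mapping['b']['name'] + mapping['c']  # -> out = 50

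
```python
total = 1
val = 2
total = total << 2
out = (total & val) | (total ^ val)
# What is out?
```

Trace (tracking out):
total = 1  # -> total = 1
val = 2  # -> val = 2
total = total << 2  # -> total = 4
out = total & val | total ^ val  # -> out = 6

Answer: 6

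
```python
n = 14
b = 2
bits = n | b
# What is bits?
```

Answer: 14

Derivation:
Trace (tracking bits):
n = 14  # -> n = 14
b = 2  # -> b = 2
bits = n | b  # -> bits = 14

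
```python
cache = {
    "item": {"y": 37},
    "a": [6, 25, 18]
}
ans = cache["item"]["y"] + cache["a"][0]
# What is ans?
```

Trace (tracking ans):
cache = {'item': {'y': 37}, 'a': [6, 25, 18]}  # -> cache = {'item': {'y': 37}, 'a': [6, 25, 18]}
ans = cache['item']['y'] + cache['a'][0]  # -> ans = 43

Answer: 43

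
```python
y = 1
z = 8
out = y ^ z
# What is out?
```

Trace (tracking out):
y = 1  # -> y = 1
z = 8  # -> z = 8
out = y ^ z  # -> out = 9

Answer: 9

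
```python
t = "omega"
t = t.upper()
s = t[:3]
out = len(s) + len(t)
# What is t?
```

Trace (tracking t):
t = 'omega'  # -> t = 'omega'
t = t.upper()  # -> t = 'OMEGA'
s = t[:3]  # -> s = 'OME'
out = len(s) + len(t)  # -> out = 8

Answer: 'OMEGA'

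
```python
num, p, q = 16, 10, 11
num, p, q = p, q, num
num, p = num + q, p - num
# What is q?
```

Answer: 16

Derivation:
Trace (tracking q):
num, p, q = (16, 10, 11)  # -> num = 16, p = 10, q = 11
num, p, q = (p, q, num)  # -> num = 10, p = 11, q = 16
num, p = (num + q, p - num)  # -> num = 26, p = 1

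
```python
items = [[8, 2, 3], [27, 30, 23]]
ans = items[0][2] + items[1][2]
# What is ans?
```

Trace (tracking ans):
items = [[8, 2, 3], [27, 30, 23]]  # -> items = [[8, 2, 3], [27, 30, 23]]
ans = items[0][2] + items[1][2]  # -> ans = 26

Answer: 26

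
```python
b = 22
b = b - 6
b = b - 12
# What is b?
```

Trace (tracking b):
b = 22  # -> b = 22
b = b - 6  # -> b = 16
b = b - 12  # -> b = 4

Answer: 4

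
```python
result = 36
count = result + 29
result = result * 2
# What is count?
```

Trace (tracking count):
result = 36  # -> result = 36
count = result + 29  # -> count = 65
result = result * 2  # -> result = 72

Answer: 65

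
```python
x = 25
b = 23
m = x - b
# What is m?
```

Trace (tracking m):
x = 25  # -> x = 25
b = 23  # -> b = 23
m = x - b  # -> m = 2

Answer: 2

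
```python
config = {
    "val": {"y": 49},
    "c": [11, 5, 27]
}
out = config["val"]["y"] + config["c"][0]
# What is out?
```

Answer: 60

Derivation:
Trace (tracking out):
config = {'val': {'y': 49}, 'c': [11, 5, 27]}  # -> config = {'val': {'y': 49}, 'c': [11, 5, 27]}
out = config['val']['y'] + config['c'][0]  # -> out = 60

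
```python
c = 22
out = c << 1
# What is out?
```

Trace (tracking out):
c = 22  # -> c = 22
out = c << 1  # -> out = 44

Answer: 44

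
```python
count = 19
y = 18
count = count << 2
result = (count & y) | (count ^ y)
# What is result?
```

Trace (tracking result):
count = 19  # -> count = 19
y = 18  # -> y = 18
count = count << 2  # -> count = 76
result = count & y | count ^ y  # -> result = 94

Answer: 94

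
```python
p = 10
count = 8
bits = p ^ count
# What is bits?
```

Trace (tracking bits):
p = 10  # -> p = 10
count = 8  # -> count = 8
bits = p ^ count  # -> bits = 2

Answer: 2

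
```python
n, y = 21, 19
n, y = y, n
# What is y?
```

Answer: 21

Derivation:
Trace (tracking y):
n, y = (21, 19)  # -> n = 21, y = 19
n, y = (y, n)  # -> n = 19, y = 21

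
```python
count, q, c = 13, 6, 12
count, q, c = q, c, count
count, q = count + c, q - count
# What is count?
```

Trace (tracking count):
count, q, c = (13, 6, 12)  # -> count = 13, q = 6, c = 12
count, q, c = (q, c, count)  # -> count = 6, q = 12, c = 13
count, q = (count + c, q - count)  # -> count = 19, q = 6

Answer: 19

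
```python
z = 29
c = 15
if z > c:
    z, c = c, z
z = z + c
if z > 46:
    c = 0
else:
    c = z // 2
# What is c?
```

Answer: 22

Derivation:
Trace (tracking c):
z = 29  # -> z = 29
c = 15  # -> c = 15
if z > c:  # condition is True
    z, c = (c, z)  # -> z = 15, c = 29
z = z + c  # -> z = 44
if z > 46:  # condition is False
else:
    c = z // 2  # -> c = 22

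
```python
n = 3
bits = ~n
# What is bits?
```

Trace (tracking bits):
n = 3  # -> n = 3
bits = ~n  # -> bits = -4

Answer: -4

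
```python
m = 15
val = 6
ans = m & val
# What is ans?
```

Trace (tracking ans):
m = 15  # -> m = 15
val = 6  # -> val = 6
ans = m & val  # -> ans = 6

Answer: 6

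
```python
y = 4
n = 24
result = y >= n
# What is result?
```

Trace (tracking result):
y = 4  # -> y = 4
n = 24  # -> n = 24
result = y >= n  # -> result = False

Answer: False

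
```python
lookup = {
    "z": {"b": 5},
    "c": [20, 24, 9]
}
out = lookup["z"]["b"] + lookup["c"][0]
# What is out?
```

Trace (tracking out):
lookup = {'z': {'b': 5}, 'c': [20, 24, 9]}  # -> lookup = {'z': {'b': 5}, 'c': [20, 24, 9]}
out = lookup['z']['b'] + lookup['c'][0]  # -> out = 25

Answer: 25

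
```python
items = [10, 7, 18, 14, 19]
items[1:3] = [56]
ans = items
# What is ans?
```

Answer: [10, 56, 14, 19]

Derivation:
Trace (tracking ans):
items = [10, 7, 18, 14, 19]  # -> items = [10, 7, 18, 14, 19]
items[1:3] = [56]  # -> items = [10, 56, 14, 19]
ans = items  # -> ans = [10, 56, 14, 19]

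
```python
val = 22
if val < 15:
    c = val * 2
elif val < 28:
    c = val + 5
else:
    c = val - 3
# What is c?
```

Trace (tracking c):
val = 22  # -> val = 22
if val < 15:  # condition is False
elif val < 28:  # condition is True
    c = val + 5  # -> c = 27

Answer: 27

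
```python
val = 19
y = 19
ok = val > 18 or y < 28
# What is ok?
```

Trace (tracking ok):
val = 19  # -> val = 19
y = 19  # -> y = 19
ok = val > 18 or y < 28  # -> ok = True

Answer: True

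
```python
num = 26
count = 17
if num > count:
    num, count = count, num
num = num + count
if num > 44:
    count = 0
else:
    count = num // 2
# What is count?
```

Answer: 21

Derivation:
Trace (tracking count):
num = 26  # -> num = 26
count = 17  # -> count = 17
if num > count:  # condition is True
    num, count = (count, num)  # -> num = 17, count = 26
num = num + count  # -> num = 43
if num > 44:  # condition is False
else:
    count = num // 2  # -> count = 21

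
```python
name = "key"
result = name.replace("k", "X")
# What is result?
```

Trace (tracking result):
name = 'key'  # -> name = 'key'
result = name.replace('k', 'X')  # -> result = 'Xey'

Answer: 'Xey'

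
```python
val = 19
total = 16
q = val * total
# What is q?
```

Trace (tracking q):
val = 19  # -> val = 19
total = 16  # -> total = 16
q = val * total  # -> q = 304

Answer: 304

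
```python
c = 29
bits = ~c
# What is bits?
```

Answer: -30

Derivation:
Trace (tracking bits):
c = 29  # -> c = 29
bits = ~c  # -> bits = -30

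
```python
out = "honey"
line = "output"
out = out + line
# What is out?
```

Answer: 'honeyoutput'

Derivation:
Trace (tracking out):
out = 'honey'  # -> out = 'honey'
line = 'output'  # -> line = 'output'
out = out + line  # -> out = 'honeyoutput'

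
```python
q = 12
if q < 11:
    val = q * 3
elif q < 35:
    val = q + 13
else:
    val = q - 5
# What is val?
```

Trace (tracking val):
q = 12  # -> q = 12
if q < 11:  # condition is False
elif q < 35:  # condition is True
    val = q + 13  # -> val = 25

Answer: 25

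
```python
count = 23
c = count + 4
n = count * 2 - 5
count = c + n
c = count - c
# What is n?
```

Trace (tracking n):
count = 23  # -> count = 23
c = count + 4  # -> c = 27
n = count * 2 - 5  # -> n = 41
count = c + n  # -> count = 68
c = count - c  # -> c = 41

Answer: 41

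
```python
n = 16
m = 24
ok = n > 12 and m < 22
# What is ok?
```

Answer: False

Derivation:
Trace (tracking ok):
n = 16  # -> n = 16
m = 24  # -> m = 24
ok = n > 12 and m < 22  # -> ok = False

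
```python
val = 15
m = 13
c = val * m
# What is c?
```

Trace (tracking c):
val = 15  # -> val = 15
m = 13  # -> m = 13
c = val * m  # -> c = 195

Answer: 195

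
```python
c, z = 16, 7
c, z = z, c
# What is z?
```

Answer: 16

Derivation:
Trace (tracking z):
c, z = (16, 7)  # -> c = 16, z = 7
c, z = (z, c)  # -> c = 7, z = 16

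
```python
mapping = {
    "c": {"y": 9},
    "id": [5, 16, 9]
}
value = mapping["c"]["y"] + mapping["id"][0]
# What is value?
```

Answer: 14

Derivation:
Trace (tracking value):
mapping = {'c': {'y': 9}, 'id': [5, 16, 9]}  # -> mapping = {'c': {'y': 9}, 'id': [5, 16, 9]}
value = mapping['c']['y'] + mapping['id'][0]  # -> value = 14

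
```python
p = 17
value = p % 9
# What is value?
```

Answer: 8

Derivation:
Trace (tracking value):
p = 17  # -> p = 17
value = p % 9  # -> value = 8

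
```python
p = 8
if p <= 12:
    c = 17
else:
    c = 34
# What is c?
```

Trace (tracking c):
p = 8  # -> p = 8
if p <= 12:  # condition is True
    c = 17  # -> c = 17

Answer: 17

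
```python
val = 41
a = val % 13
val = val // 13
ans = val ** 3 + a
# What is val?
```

Trace (tracking val):
val = 41  # -> val = 41
a = val % 13  # -> a = 2
val = val // 13  # -> val = 3
ans = val ** 3 + a  # -> ans = 29

Answer: 3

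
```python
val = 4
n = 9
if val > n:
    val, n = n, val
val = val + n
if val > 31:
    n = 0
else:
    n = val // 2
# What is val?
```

Trace (tracking val):
val = 4  # -> val = 4
n = 9  # -> n = 9
if val > n:  # condition is False
val = val + n  # -> val = 13
if val > 31:  # condition is False
else:
    n = val // 2  # -> n = 6

Answer: 13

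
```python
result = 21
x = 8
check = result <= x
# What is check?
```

Trace (tracking check):
result = 21  # -> result = 21
x = 8  # -> x = 8
check = result <= x  # -> check = False

Answer: False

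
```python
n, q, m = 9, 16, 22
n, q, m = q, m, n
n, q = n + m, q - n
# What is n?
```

Answer: 25

Derivation:
Trace (tracking n):
n, q, m = (9, 16, 22)  # -> n = 9, q = 16, m = 22
n, q, m = (q, m, n)  # -> n = 16, q = 22, m = 9
n, q = (n + m, q - n)  # -> n = 25, q = 6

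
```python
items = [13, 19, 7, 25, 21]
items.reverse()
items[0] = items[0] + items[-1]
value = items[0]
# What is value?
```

Trace (tracking value):
items = [13, 19, 7, 25, 21]  # -> items = [13, 19, 7, 25, 21]
items.reverse()  # -> items = [21, 25, 7, 19, 13]
items[0] = items[0] + items[-1]  # -> items = [34, 25, 7, 19, 13]
value = items[0]  # -> value = 34

Answer: 34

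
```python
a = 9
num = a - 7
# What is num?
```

Answer: 2

Derivation:
Trace (tracking num):
a = 9  # -> a = 9
num = a - 7  # -> num = 2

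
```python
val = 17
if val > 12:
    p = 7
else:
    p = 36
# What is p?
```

Answer: 7

Derivation:
Trace (tracking p):
val = 17  # -> val = 17
if val > 12:  # condition is True
    p = 7  # -> p = 7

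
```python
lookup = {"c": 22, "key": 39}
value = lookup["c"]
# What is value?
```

Answer: 22

Derivation:
Trace (tracking value):
lookup = {'c': 22, 'key': 39}  # -> lookup = {'c': 22, 'key': 39}
value = lookup['c']  # -> value = 22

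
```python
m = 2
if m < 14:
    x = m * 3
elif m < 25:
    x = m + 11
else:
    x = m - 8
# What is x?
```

Answer: 6

Derivation:
Trace (tracking x):
m = 2  # -> m = 2
if m < 14:  # condition is True
    x = m * 3  # -> x = 6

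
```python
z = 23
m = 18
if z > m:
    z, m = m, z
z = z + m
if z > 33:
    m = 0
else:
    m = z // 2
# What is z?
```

Trace (tracking z):
z = 23  # -> z = 23
m = 18  # -> m = 18
if z > m:  # condition is True
    z, m = (m, z)  # -> z = 18, m = 23
z = z + m  # -> z = 41
if z > 33:  # condition is True
    m = 0  # -> m = 0

Answer: 41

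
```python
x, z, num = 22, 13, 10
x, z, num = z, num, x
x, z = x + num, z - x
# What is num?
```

Answer: 22

Derivation:
Trace (tracking num):
x, z, num = (22, 13, 10)  # -> x = 22, z = 13, num = 10
x, z, num = (z, num, x)  # -> x = 13, z = 10, num = 22
x, z = (x + num, z - x)  # -> x = 35, z = -3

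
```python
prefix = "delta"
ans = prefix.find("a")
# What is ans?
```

Trace (tracking ans):
prefix = 'delta'  # -> prefix = 'delta'
ans = prefix.find('a')  # -> ans = 4

Answer: 4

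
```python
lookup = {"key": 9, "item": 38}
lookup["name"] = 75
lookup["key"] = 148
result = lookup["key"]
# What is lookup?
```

Trace (tracking lookup):
lookup = {'key': 9, 'item': 38}  # -> lookup = {'key': 9, 'item': 38}
lookup['name'] = 75  # -> lookup = {'key': 9, 'item': 38, 'name': 75}
lookup['key'] = 148  # -> lookup = {'key': 148, 'item': 38, 'name': 75}
result = lookup['key']  # -> result = 148

Answer: {'key': 148, 'item': 38, 'name': 75}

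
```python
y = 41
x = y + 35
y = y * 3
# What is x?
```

Trace (tracking x):
y = 41  # -> y = 41
x = y + 35  # -> x = 76
y = y * 3  # -> y = 123

Answer: 76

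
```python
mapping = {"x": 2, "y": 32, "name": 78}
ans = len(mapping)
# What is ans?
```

Trace (tracking ans):
mapping = {'x': 2, 'y': 32, 'name': 78}  # -> mapping = {'x': 2, 'y': 32, 'name': 78}
ans = len(mapping)  # -> ans = 3

Answer: 3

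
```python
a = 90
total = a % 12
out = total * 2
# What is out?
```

Trace (tracking out):
a = 90  # -> a = 90
total = a % 12  # -> total = 6
out = total * 2  # -> out = 12

Answer: 12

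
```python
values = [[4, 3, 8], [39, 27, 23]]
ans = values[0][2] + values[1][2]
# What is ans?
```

Answer: 31

Derivation:
Trace (tracking ans):
values = [[4, 3, 8], [39, 27, 23]]  # -> values = [[4, 3, 8], [39, 27, 23]]
ans = values[0][2] + values[1][2]  # -> ans = 31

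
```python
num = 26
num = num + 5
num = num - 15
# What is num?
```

Trace (tracking num):
num = 26  # -> num = 26
num = num + 5  # -> num = 31
num = num - 15  # -> num = 16

Answer: 16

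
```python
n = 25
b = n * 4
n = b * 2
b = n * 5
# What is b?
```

Trace (tracking b):
n = 25  # -> n = 25
b = n * 4  # -> b = 100
n = b * 2  # -> n = 200
b = n * 5  # -> b = 1000

Answer: 1000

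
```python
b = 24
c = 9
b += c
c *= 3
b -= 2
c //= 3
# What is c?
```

Answer: 9

Derivation:
Trace (tracking c):
b = 24  # -> b = 24
c = 9  # -> c = 9
b += c  # -> b = 33
c *= 3  # -> c = 27
b -= 2  # -> b = 31
c //= 3  # -> c = 9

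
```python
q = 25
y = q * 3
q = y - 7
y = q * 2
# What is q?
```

Answer: 68

Derivation:
Trace (tracking q):
q = 25  # -> q = 25
y = q * 3  # -> y = 75
q = y - 7  # -> q = 68
y = q * 2  # -> y = 136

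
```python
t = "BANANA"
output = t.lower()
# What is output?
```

Trace (tracking output):
t = 'BANANA'  # -> t = 'BANANA'
output = t.lower()  # -> output = 'banana'

Answer: 'banana'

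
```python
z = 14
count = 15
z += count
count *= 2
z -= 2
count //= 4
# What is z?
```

Answer: 27

Derivation:
Trace (tracking z):
z = 14  # -> z = 14
count = 15  # -> count = 15
z += count  # -> z = 29
count *= 2  # -> count = 30
z -= 2  # -> z = 27
count //= 4  # -> count = 7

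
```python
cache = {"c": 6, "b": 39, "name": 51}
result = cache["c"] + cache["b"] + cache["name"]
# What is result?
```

Answer: 96

Derivation:
Trace (tracking result):
cache = {'c': 6, 'b': 39, 'name': 51}  # -> cache = {'c': 6, 'b': 39, 'name': 51}
result = cache['c'] + cache['b'] + cache['name']  # -> result = 96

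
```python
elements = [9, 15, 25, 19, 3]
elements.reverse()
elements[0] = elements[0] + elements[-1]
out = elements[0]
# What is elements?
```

Answer: [12, 19, 25, 15, 9]

Derivation:
Trace (tracking elements):
elements = [9, 15, 25, 19, 3]  # -> elements = [9, 15, 25, 19, 3]
elements.reverse()  # -> elements = [3, 19, 25, 15, 9]
elements[0] = elements[0] + elements[-1]  # -> elements = [12, 19, 25, 15, 9]
out = elements[0]  # -> out = 12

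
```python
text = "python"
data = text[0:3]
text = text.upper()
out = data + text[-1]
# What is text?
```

Trace (tracking text):
text = 'python'  # -> text = 'python'
data = text[0:3]  # -> data = 'pyt'
text = text.upper()  # -> text = 'PYTHON'
out = data + text[-1]  # -> out = 'pytN'

Answer: 'PYTHON'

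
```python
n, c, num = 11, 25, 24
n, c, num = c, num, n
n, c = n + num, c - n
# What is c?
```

Answer: -1

Derivation:
Trace (tracking c):
n, c, num = (11, 25, 24)  # -> n = 11, c = 25, num = 24
n, c, num = (c, num, n)  # -> n = 25, c = 24, num = 11
n, c = (n + num, c - n)  # -> n = 36, c = -1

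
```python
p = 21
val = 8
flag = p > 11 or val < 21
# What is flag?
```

Trace (tracking flag):
p = 21  # -> p = 21
val = 8  # -> val = 8
flag = p > 11 or val < 21  # -> flag = True

Answer: True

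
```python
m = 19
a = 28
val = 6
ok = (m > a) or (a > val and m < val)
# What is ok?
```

Answer: False

Derivation:
Trace (tracking ok):
m = 19  # -> m = 19
a = 28  # -> a = 28
val = 6  # -> val = 6
ok = m > a or (a > val and m < val)  # -> ok = False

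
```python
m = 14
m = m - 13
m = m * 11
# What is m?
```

Answer: 11

Derivation:
Trace (tracking m):
m = 14  # -> m = 14
m = m - 13  # -> m = 1
m = m * 11  # -> m = 11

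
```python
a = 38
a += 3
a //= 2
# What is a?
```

Answer: 20

Derivation:
Trace (tracking a):
a = 38  # -> a = 38
a += 3  # -> a = 41
a //= 2  # -> a = 20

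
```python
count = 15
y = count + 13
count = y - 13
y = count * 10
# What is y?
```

Answer: 150

Derivation:
Trace (tracking y):
count = 15  # -> count = 15
y = count + 13  # -> y = 28
count = y - 13  # -> count = 15
y = count * 10  # -> y = 150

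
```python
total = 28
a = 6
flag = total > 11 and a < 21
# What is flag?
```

Trace (tracking flag):
total = 28  # -> total = 28
a = 6  # -> a = 6
flag = total > 11 and a < 21  # -> flag = True

Answer: True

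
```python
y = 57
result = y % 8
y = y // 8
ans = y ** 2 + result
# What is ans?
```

Trace (tracking ans):
y = 57  # -> y = 57
result = y % 8  # -> result = 1
y = y // 8  # -> y = 7
ans = y ** 2 + result  # -> ans = 50

Answer: 50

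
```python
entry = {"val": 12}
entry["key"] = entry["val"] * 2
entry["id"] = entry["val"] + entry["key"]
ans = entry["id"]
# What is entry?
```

Trace (tracking entry):
entry = {'val': 12}  # -> entry = {'val': 12}
entry['key'] = entry['val'] * 2  # -> entry = {'val': 12, 'key': 24}
entry['id'] = entry['val'] + entry['key']  # -> entry = {'val': 12, 'key': 24, 'id': 36}
ans = entry['id']  # -> ans = 36

Answer: {'val': 12, 'key': 24, 'id': 36}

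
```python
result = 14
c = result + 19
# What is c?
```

Trace (tracking c):
result = 14  # -> result = 14
c = result + 19  # -> c = 33

Answer: 33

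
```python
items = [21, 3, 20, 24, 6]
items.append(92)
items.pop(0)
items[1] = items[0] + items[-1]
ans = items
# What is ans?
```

Answer: [3, 95, 24, 6, 92]

Derivation:
Trace (tracking ans):
items = [21, 3, 20, 24, 6]  # -> items = [21, 3, 20, 24, 6]
items.append(92)  # -> items = [21, 3, 20, 24, 6, 92]
items.pop(0)  # -> items = [3, 20, 24, 6, 92]
items[1] = items[0] + items[-1]  # -> items = [3, 95, 24, 6, 92]
ans = items  # -> ans = [3, 95, 24, 6, 92]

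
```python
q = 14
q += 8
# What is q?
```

Answer: 22

Derivation:
Trace (tracking q):
q = 14  # -> q = 14
q += 8  # -> q = 22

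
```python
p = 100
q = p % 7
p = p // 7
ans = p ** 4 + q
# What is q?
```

Trace (tracking q):
p = 100  # -> p = 100
q = p % 7  # -> q = 2
p = p // 7  # -> p = 14
ans = p ** 4 + q  # -> ans = 38418

Answer: 2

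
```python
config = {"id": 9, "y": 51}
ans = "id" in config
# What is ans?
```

Answer: True

Derivation:
Trace (tracking ans):
config = {'id': 9, 'y': 51}  # -> config = {'id': 9, 'y': 51}
ans = 'id' in config  # -> ans = True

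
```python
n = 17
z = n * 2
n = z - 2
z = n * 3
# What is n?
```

Trace (tracking n):
n = 17  # -> n = 17
z = n * 2  # -> z = 34
n = z - 2  # -> n = 32
z = n * 3  # -> z = 96

Answer: 32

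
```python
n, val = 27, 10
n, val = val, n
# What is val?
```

Answer: 27

Derivation:
Trace (tracking val):
n, val = (27, 10)  # -> n = 27, val = 10
n, val = (val, n)  # -> n = 10, val = 27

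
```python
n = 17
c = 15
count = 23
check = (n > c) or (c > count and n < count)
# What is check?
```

Answer: True

Derivation:
Trace (tracking check):
n = 17  # -> n = 17
c = 15  # -> c = 15
count = 23  # -> count = 23
check = n > c or (c > count and n < count)  # -> check = True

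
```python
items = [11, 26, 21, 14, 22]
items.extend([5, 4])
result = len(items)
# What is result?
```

Trace (tracking result):
items = [11, 26, 21, 14, 22]  # -> items = [11, 26, 21, 14, 22]
items.extend([5, 4])  # -> items = [11, 26, 21, 14, 22, 5, 4]
result = len(items)  # -> result = 7

Answer: 7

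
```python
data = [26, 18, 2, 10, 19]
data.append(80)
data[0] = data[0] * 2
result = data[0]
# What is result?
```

Trace (tracking result):
data = [26, 18, 2, 10, 19]  # -> data = [26, 18, 2, 10, 19]
data.append(80)  # -> data = [26, 18, 2, 10, 19, 80]
data[0] = data[0] * 2  # -> data = [52, 18, 2, 10, 19, 80]
result = data[0]  # -> result = 52

Answer: 52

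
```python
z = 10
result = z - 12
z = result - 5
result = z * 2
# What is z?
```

Trace (tracking z):
z = 10  # -> z = 10
result = z - 12  # -> result = -2
z = result - 5  # -> z = -7
result = z * 2  # -> result = -14

Answer: -7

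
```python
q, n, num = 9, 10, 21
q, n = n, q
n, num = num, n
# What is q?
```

Trace (tracking q):
q, n, num = (9, 10, 21)  # -> q = 9, n = 10, num = 21
q, n = (n, q)  # -> q = 10, n = 9
n, num = (num, n)  # -> n = 21, num = 9

Answer: 10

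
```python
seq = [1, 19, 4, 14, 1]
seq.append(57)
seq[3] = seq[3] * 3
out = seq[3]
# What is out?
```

Answer: 42

Derivation:
Trace (tracking out):
seq = [1, 19, 4, 14, 1]  # -> seq = [1, 19, 4, 14, 1]
seq.append(57)  # -> seq = [1, 19, 4, 14, 1, 57]
seq[3] = seq[3] * 3  # -> seq = [1, 19, 4, 42, 1, 57]
out = seq[3]  # -> out = 42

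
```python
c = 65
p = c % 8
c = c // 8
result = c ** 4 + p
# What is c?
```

Answer: 8

Derivation:
Trace (tracking c):
c = 65  # -> c = 65
p = c % 8  # -> p = 1
c = c // 8  # -> c = 8
result = c ** 4 + p  # -> result = 4097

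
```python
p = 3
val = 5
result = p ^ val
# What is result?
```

Trace (tracking result):
p = 3  # -> p = 3
val = 5  # -> val = 5
result = p ^ val  # -> result = 6

Answer: 6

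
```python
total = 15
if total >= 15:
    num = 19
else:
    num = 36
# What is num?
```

Trace (tracking num):
total = 15  # -> total = 15
if total >= 15:  # condition is True
    num = 19  # -> num = 19

Answer: 19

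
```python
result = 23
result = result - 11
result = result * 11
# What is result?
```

Trace (tracking result):
result = 23  # -> result = 23
result = result - 11  # -> result = 12
result = result * 11  # -> result = 132

Answer: 132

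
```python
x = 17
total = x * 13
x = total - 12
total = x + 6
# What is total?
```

Answer: 215

Derivation:
Trace (tracking total):
x = 17  # -> x = 17
total = x * 13  # -> total = 221
x = total - 12  # -> x = 209
total = x + 6  # -> total = 215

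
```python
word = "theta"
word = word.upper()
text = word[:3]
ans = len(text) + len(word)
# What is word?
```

Trace (tracking word):
word = 'theta'  # -> word = 'theta'
word = word.upper()  # -> word = 'THETA'
text = word[:3]  # -> text = 'THE'
ans = len(text) + len(word)  # -> ans = 8

Answer: 'THETA'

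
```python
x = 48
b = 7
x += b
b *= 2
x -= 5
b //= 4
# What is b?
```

Answer: 3

Derivation:
Trace (tracking b):
x = 48  # -> x = 48
b = 7  # -> b = 7
x += b  # -> x = 55
b *= 2  # -> b = 14
x -= 5  # -> x = 50
b //= 4  # -> b = 3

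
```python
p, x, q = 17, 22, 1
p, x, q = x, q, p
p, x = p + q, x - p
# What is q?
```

Trace (tracking q):
p, x, q = (17, 22, 1)  # -> p = 17, x = 22, q = 1
p, x, q = (x, q, p)  # -> p = 22, x = 1, q = 17
p, x = (p + q, x - p)  # -> p = 39, x = -21

Answer: 17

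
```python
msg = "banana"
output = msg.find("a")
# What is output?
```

Trace (tracking output):
msg = 'banana'  # -> msg = 'banana'
output = msg.find('a')  # -> output = 1

Answer: 1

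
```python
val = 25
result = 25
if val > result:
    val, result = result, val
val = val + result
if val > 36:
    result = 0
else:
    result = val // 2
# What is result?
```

Trace (tracking result):
val = 25  # -> val = 25
result = 25  # -> result = 25
if val > result:  # condition is False
val = val + result  # -> val = 50
if val > 36:  # condition is True
    result = 0  # -> result = 0

Answer: 0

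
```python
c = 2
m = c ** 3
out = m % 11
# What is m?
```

Trace (tracking m):
c = 2  # -> c = 2
m = c ** 3  # -> m = 8
out = m % 11  # -> out = 8

Answer: 8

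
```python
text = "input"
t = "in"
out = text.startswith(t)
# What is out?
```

Answer: True

Derivation:
Trace (tracking out):
text = 'input'  # -> text = 'input'
t = 'in'  # -> t = 'in'
out = text.startswith(t)  # -> out = True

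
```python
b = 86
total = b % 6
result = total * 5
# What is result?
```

Trace (tracking result):
b = 86  # -> b = 86
total = b % 6  # -> total = 2
result = total * 5  # -> result = 10

Answer: 10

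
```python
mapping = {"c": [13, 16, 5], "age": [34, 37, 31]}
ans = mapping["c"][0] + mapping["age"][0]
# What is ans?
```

Answer: 47

Derivation:
Trace (tracking ans):
mapping = {'c': [13, 16, 5], 'age': [34, 37, 31]}  # -> mapping = {'c': [13, 16, 5], 'age': [34, 37, 31]}
ans = mapping['c'][0] + mapping['age'][0]  # -> ans = 47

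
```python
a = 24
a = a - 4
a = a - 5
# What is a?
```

Answer: 15

Derivation:
Trace (tracking a):
a = 24  # -> a = 24
a = a - 4  # -> a = 20
a = a - 5  # -> a = 15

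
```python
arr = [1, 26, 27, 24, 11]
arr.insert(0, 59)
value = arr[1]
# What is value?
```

Answer: 1

Derivation:
Trace (tracking value):
arr = [1, 26, 27, 24, 11]  # -> arr = [1, 26, 27, 24, 11]
arr.insert(0, 59)  # -> arr = [59, 1, 26, 27, 24, 11]
value = arr[1]  # -> value = 1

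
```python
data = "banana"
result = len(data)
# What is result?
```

Trace (tracking result):
data = 'banana'  # -> data = 'banana'
result = len(data)  # -> result = 6

Answer: 6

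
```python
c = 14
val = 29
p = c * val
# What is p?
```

Answer: 406

Derivation:
Trace (tracking p):
c = 14  # -> c = 14
val = 29  # -> val = 29
p = c * val  # -> p = 406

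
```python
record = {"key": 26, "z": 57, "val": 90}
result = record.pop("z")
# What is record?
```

Trace (tracking record):
record = {'key': 26, 'z': 57, 'val': 90}  # -> record = {'key': 26, 'z': 57, 'val': 90}
result = record.pop('z')  # -> result = 57

Answer: {'key': 26, 'val': 90}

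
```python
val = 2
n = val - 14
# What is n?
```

Answer: -12

Derivation:
Trace (tracking n):
val = 2  # -> val = 2
n = val - 14  # -> n = -12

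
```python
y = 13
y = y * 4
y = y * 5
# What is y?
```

Trace (tracking y):
y = 13  # -> y = 13
y = y * 4  # -> y = 52
y = y * 5  # -> y = 260

Answer: 260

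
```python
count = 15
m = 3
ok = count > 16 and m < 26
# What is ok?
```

Trace (tracking ok):
count = 15  # -> count = 15
m = 3  # -> m = 3
ok = count > 16 and m < 26  # -> ok = False

Answer: False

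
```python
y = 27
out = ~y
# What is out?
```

Trace (tracking out):
y = 27  # -> y = 27
out = ~y  # -> out = -28

Answer: -28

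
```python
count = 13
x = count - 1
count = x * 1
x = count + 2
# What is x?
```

Answer: 14

Derivation:
Trace (tracking x):
count = 13  # -> count = 13
x = count - 1  # -> x = 12
count = x * 1  # -> count = 12
x = count + 2  # -> x = 14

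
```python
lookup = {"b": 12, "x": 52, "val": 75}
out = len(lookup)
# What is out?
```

Answer: 3

Derivation:
Trace (tracking out):
lookup = {'b': 12, 'x': 52, 'val': 75}  # -> lookup = {'b': 12, 'x': 52, 'val': 75}
out = len(lookup)  # -> out = 3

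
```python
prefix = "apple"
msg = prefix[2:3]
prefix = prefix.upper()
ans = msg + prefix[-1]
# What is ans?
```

Trace (tracking ans):
prefix = 'apple'  # -> prefix = 'apple'
msg = prefix[2:3]  # -> msg = 'p'
prefix = prefix.upper()  # -> prefix = 'APPLE'
ans = msg + prefix[-1]  # -> ans = 'pE'

Answer: 'pE'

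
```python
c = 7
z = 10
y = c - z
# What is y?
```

Trace (tracking y):
c = 7  # -> c = 7
z = 10  # -> z = 10
y = c - z  # -> y = -3

Answer: -3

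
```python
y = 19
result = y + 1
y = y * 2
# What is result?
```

Trace (tracking result):
y = 19  # -> y = 19
result = y + 1  # -> result = 20
y = y * 2  # -> y = 38

Answer: 20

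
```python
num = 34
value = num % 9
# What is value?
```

Trace (tracking value):
num = 34  # -> num = 34
value = num % 9  # -> value = 7

Answer: 7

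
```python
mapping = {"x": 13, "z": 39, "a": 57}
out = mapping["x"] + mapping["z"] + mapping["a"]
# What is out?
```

Answer: 109

Derivation:
Trace (tracking out):
mapping = {'x': 13, 'z': 39, 'a': 57}  # -> mapping = {'x': 13, 'z': 39, 'a': 57}
out = mapping['x'] + mapping['z'] + mapping['a']  # -> out = 109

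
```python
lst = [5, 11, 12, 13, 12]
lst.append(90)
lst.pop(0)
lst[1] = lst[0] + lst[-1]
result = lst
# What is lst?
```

Answer: [11, 101, 13, 12, 90]

Derivation:
Trace (tracking lst):
lst = [5, 11, 12, 13, 12]  # -> lst = [5, 11, 12, 13, 12]
lst.append(90)  # -> lst = [5, 11, 12, 13, 12, 90]
lst.pop(0)  # -> lst = [11, 12, 13, 12, 90]
lst[1] = lst[0] + lst[-1]  # -> lst = [11, 101, 13, 12, 90]
result = lst  # -> result = [11, 101, 13, 12, 90]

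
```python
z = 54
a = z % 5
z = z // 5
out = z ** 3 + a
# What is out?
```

Answer: 1004

Derivation:
Trace (tracking out):
z = 54  # -> z = 54
a = z % 5  # -> a = 4
z = z // 5  # -> z = 10
out = z ** 3 + a  # -> out = 1004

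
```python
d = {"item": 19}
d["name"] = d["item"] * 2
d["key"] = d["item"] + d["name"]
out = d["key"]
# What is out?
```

Trace (tracking out):
d = {'item': 19}  # -> d = {'item': 19}
d['name'] = d['item'] * 2  # -> d = {'item': 19, 'name': 38}
d['key'] = d['item'] + d['name']  # -> d = {'item': 19, 'name': 38, 'key': 57}
out = d['key']  # -> out = 57

Answer: 57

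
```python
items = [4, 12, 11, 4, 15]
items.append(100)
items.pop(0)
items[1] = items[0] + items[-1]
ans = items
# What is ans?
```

Answer: [12, 112, 4, 15, 100]

Derivation:
Trace (tracking ans):
items = [4, 12, 11, 4, 15]  # -> items = [4, 12, 11, 4, 15]
items.append(100)  # -> items = [4, 12, 11, 4, 15, 100]
items.pop(0)  # -> items = [12, 11, 4, 15, 100]
items[1] = items[0] + items[-1]  # -> items = [12, 112, 4, 15, 100]
ans = items  # -> ans = [12, 112, 4, 15, 100]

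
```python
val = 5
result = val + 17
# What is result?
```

Trace (tracking result):
val = 5  # -> val = 5
result = val + 17  # -> result = 22

Answer: 22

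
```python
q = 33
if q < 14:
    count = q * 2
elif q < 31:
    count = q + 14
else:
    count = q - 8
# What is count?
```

Trace (tracking count):
q = 33  # -> q = 33
if q < 14:  # condition is False
elif q < 31:  # condition is False
else:
    count = q - 8  # -> count = 25

Answer: 25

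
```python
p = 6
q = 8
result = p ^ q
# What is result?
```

Trace (tracking result):
p = 6  # -> p = 6
q = 8  # -> q = 8
result = p ^ q  # -> result = 14

Answer: 14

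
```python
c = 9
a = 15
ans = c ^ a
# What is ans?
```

Trace (tracking ans):
c = 9  # -> c = 9
a = 15  # -> a = 15
ans = c ^ a  # -> ans = 6

Answer: 6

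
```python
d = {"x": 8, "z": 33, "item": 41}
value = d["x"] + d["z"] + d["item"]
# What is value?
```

Answer: 82

Derivation:
Trace (tracking value):
d = {'x': 8, 'z': 33, 'item': 41}  # -> d = {'x': 8, 'z': 33, 'item': 41}
value = d['x'] + d['z'] + d['item']  # -> value = 82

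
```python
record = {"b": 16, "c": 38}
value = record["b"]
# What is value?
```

Answer: 16

Derivation:
Trace (tracking value):
record = {'b': 16, 'c': 38}  # -> record = {'b': 16, 'c': 38}
value = record['b']  # -> value = 16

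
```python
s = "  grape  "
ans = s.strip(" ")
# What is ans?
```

Trace (tracking ans):
s = '  grape  '  # -> s = '  grape  '
ans = s.strip(' ')  # -> ans = 'grape'

Answer: 'grape'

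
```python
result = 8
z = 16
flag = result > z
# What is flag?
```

Trace (tracking flag):
result = 8  # -> result = 8
z = 16  # -> z = 16
flag = result > z  # -> flag = False

Answer: False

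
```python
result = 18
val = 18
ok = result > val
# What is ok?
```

Answer: False

Derivation:
Trace (tracking ok):
result = 18  # -> result = 18
val = 18  # -> val = 18
ok = result > val  # -> ok = False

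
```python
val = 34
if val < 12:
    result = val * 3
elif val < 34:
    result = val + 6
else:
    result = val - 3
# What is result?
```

Answer: 31

Derivation:
Trace (tracking result):
val = 34  # -> val = 34
if val < 12:  # condition is False
elif val < 34:  # condition is False
else:
    result = val - 3  # -> result = 31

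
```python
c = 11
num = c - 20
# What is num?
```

Answer: -9

Derivation:
Trace (tracking num):
c = 11  # -> c = 11
num = c - 20  # -> num = -9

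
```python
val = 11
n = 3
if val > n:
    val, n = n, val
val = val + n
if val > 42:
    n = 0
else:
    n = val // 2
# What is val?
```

Trace (tracking val):
val = 11  # -> val = 11
n = 3  # -> n = 3
if val > n:  # condition is True
    val, n = (n, val)  # -> val = 3, n = 11
val = val + n  # -> val = 14
if val > 42:  # condition is False
else:
    n = val // 2  # -> n = 7

Answer: 14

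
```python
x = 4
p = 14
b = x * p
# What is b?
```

Answer: 56

Derivation:
Trace (tracking b):
x = 4  # -> x = 4
p = 14  # -> p = 14
b = x * p  # -> b = 56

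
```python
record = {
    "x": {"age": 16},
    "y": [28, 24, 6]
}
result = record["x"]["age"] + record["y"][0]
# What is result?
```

Answer: 44

Derivation:
Trace (tracking result):
record = {'x': {'age': 16}, 'y': [28, 24, 6]}  # -> record = {'x': {'age': 16}, 'y': [28, 24, 6]}
result = record['x']['age'] + record['y'][0]  # -> result = 44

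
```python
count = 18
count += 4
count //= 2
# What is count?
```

Answer: 11

Derivation:
Trace (tracking count):
count = 18  # -> count = 18
count += 4  # -> count = 22
count //= 2  # -> count = 11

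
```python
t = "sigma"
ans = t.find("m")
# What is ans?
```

Trace (tracking ans):
t = 'sigma'  # -> t = 'sigma'
ans = t.find('m')  # -> ans = 3

Answer: 3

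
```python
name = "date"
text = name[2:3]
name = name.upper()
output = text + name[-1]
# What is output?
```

Answer: 'tE'

Derivation:
Trace (tracking output):
name = 'date'  # -> name = 'date'
text = name[2:3]  # -> text = 't'
name = name.upper()  # -> name = 'DATE'
output = text + name[-1]  # -> output = 'tE'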